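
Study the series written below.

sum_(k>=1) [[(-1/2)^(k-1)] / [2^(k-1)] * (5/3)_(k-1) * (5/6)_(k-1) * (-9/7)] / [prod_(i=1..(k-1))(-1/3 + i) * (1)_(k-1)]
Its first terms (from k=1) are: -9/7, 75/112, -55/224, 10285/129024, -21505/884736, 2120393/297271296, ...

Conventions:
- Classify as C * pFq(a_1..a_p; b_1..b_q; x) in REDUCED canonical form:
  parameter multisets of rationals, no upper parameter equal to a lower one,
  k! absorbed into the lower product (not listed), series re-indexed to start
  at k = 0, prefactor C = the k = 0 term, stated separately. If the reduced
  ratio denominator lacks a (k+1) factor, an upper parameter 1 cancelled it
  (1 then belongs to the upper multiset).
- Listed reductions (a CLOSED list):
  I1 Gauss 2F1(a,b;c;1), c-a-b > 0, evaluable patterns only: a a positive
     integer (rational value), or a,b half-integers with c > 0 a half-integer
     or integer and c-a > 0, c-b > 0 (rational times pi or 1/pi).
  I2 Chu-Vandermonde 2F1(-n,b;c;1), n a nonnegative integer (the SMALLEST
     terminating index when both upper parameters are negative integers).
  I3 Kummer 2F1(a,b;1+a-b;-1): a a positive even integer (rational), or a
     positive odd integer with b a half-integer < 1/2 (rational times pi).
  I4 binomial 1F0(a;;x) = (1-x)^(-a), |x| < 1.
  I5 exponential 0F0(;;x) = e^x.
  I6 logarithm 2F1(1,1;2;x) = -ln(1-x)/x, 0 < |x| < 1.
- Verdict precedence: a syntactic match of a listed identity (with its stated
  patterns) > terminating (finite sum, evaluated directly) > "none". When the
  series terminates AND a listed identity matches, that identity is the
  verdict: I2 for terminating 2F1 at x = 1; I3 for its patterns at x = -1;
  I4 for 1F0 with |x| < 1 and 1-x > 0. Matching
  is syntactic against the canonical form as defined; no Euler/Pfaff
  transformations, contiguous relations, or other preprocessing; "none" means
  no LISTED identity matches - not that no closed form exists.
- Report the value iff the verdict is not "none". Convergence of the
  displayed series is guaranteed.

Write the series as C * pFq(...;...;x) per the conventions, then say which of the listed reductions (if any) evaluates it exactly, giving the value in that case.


At argument -1/4: a 2F1 with upper {5/6, 5/3}, lower {2/3}, scaled by C = -9/7. Verdict: no listed reduction: x = -1/4 and upper {5/6, 5/3} fail every I1-I6 pattern.

Key observation: t_0 being -9/7, the lower running product (C = -9/7, x = -1/4) is a rising factorial.
Term ratio: r(k) = (-1/4) * (k+5/6) (k+5/3) / [(k+2/3) (k+1)] - rational in k, leading ratio (-1/4); with t_0 = -9/7, classification follows.


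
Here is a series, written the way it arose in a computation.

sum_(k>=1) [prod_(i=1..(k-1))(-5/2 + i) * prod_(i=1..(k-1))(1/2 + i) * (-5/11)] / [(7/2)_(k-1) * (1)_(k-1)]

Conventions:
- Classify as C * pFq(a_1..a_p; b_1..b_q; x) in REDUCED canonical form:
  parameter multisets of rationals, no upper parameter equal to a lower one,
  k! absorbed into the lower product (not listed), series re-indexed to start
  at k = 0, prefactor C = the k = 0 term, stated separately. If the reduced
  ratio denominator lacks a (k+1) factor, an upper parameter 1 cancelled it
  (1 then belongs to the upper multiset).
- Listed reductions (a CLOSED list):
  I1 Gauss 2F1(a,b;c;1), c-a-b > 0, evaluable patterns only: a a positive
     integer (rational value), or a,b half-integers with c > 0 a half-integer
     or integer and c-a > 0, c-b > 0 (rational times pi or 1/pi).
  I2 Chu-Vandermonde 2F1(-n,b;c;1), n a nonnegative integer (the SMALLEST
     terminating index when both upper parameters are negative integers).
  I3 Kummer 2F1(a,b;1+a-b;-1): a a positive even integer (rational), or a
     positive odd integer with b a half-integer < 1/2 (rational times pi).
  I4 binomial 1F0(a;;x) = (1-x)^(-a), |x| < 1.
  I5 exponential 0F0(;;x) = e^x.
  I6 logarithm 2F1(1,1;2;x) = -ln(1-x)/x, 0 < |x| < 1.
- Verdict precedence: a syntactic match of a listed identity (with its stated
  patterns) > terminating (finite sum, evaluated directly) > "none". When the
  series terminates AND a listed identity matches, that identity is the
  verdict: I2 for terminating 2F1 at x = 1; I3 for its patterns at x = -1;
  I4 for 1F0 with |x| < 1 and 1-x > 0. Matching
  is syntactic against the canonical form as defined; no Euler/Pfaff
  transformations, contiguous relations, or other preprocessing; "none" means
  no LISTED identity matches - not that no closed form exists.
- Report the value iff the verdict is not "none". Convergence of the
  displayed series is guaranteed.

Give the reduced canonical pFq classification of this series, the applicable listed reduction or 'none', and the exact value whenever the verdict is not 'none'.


With C = -5/11: the canonical form is 2F1(-3/2, 3/2; 7/2; 1). Verdict (x = 1): Gauss's theorem I1 (half-integer case) applies (x = 1; upper {-3/2, 3/2} half-integers, c = 7/2 in the evaluable pattern). Exact value: (-375/5632) * pi.

Key step: t_0 being -5/11, the running product (C = -5/11, x = 1) telescopes to a rising factorial.
Ratio: r(k) = 1 * (k-3/2) (k+3/2) / [(k+7/2) (k+1)] ; factor over Q: parameters, x = 1, and C = -5/11.


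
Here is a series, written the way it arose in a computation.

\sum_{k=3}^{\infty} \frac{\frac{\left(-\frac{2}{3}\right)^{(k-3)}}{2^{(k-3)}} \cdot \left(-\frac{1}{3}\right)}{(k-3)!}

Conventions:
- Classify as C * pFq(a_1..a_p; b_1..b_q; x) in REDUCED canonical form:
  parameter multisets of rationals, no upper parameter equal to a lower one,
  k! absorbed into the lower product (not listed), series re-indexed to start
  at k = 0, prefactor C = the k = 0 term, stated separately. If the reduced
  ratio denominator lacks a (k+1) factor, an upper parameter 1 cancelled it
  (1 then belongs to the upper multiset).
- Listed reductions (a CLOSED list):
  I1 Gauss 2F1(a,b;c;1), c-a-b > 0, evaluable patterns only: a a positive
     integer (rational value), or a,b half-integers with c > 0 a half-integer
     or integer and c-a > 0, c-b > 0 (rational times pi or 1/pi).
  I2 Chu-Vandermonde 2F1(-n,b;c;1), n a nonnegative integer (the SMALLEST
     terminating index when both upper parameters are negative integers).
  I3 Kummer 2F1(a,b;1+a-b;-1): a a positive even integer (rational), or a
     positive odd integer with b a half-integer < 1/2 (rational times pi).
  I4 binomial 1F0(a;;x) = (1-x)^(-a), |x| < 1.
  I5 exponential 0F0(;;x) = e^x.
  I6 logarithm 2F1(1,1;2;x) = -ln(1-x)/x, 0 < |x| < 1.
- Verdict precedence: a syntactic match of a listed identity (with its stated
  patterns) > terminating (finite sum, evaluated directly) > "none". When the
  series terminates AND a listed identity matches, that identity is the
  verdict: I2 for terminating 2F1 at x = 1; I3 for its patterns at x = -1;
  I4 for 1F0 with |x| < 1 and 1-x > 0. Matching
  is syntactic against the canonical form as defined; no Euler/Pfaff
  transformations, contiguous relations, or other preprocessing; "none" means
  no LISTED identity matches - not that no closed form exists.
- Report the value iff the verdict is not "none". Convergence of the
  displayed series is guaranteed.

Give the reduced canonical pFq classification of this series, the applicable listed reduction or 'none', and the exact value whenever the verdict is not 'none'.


Reduced: x = -\frac{1}{3}, 0F0, upper = {-}, lower = {-}, C = -\frac{1}{3}. Verdict: the exponential series (I5) matches (the 0F0 exponential series at x = -\frac{1}{3}). Sum: \left(-\frac{1}{3}\right) \cdot e^{-\frac{1}{3}}.

The tell: x = -\frac{1}{3} and the two k-th powers (prefactor -1/3) combine into one argument.
Step ratio: r(k) = -\frac{1}{3} * 1 / [(k+1)] - rational in k. x = -\frac{1}{3}; t_0 = -\frac{1}{3}; negate the roots.


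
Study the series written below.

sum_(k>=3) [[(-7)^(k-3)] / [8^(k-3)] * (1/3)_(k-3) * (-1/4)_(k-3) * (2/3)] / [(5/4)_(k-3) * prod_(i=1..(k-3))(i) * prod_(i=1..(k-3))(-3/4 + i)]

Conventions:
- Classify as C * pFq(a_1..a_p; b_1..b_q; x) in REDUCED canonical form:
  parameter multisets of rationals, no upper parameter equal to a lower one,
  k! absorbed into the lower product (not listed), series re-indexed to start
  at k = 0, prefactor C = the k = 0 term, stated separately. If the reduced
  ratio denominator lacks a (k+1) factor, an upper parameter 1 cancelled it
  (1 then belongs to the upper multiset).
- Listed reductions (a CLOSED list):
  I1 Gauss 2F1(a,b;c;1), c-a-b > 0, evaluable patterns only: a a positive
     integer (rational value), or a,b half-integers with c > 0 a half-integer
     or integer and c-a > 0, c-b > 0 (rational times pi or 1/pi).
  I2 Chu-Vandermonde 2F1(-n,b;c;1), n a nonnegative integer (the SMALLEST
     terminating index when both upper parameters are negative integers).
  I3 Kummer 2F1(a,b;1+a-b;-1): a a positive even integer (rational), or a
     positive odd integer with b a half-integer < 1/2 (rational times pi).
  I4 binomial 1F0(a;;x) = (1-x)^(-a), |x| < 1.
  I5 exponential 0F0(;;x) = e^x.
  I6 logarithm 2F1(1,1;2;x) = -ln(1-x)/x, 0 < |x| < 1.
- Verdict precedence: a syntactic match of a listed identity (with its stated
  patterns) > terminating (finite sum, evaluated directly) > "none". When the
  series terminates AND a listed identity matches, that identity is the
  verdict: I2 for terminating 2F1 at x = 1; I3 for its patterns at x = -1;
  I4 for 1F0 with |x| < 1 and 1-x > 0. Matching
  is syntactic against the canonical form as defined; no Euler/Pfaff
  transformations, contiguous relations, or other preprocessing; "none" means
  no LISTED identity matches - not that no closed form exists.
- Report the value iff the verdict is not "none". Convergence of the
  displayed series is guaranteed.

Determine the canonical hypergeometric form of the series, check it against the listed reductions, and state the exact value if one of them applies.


Prefactor 2/3, argument -7/8: 2F2 with upper {-1/4, 1/3} over lower {1/4, 5/4}. Verdict: none - this 2F2 at x = -7/8 matches no listed pattern, and upper {-1/4, 1/3} holds no stopper.

The tell: from the first term 2/3: the two geometric factors (prefactor 2/3) combine into one argument.
Term ratio: r(k) = (-7/8) * (k-1/4) (k+1/3) / [(k+1/4) (k+5/4) (k+1)] - rational; roots negated = parameters, x = (-7/8), C = 2/3.


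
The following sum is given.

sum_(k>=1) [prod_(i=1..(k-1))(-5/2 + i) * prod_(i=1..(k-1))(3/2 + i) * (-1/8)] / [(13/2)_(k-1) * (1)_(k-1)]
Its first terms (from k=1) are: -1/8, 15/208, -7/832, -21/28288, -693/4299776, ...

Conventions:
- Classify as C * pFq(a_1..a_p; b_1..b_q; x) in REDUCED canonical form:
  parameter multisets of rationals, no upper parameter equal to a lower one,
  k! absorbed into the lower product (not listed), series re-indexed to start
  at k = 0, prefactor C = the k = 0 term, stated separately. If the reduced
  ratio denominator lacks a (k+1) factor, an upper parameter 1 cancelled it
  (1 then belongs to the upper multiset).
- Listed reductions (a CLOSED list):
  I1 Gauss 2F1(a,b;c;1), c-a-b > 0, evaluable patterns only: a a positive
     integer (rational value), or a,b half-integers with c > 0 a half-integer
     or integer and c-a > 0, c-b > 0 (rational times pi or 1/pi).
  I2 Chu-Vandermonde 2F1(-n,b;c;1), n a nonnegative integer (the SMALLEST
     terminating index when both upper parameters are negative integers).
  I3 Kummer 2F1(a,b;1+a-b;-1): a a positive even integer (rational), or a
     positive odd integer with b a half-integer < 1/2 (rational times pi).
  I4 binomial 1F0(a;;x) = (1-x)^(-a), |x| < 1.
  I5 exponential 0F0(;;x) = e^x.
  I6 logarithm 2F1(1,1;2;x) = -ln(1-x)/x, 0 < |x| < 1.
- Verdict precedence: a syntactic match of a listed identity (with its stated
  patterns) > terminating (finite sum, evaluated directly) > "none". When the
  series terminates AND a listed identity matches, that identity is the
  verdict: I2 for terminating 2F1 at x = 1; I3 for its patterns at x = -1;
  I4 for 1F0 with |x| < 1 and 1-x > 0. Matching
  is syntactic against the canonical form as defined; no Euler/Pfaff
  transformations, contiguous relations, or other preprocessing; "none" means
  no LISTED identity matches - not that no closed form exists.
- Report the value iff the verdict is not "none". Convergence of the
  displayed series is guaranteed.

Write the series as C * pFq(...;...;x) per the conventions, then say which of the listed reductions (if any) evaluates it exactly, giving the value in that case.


Key step: x = 1 and (1)_k (prefactor -1/8) is k! itself.
Term ratio: r(k) = 1 * (k-3/2) (k+5/2) / [(k+13/2) (k+1)] - rational; roots negated = parameters, x = 1, C = -1/8.

x = 1 here; the reduced form reads 2F1, upper {-3/2, 5/2}, lower {13/2}, C = -1/8. Verdict: Gauss's theorem I1 (half-integer case) matches (x = 1; upper {-3/2, 5/2} half-integers, c = 13/2 in the evaluable pattern). Sum: (-10395/524288) * pi.


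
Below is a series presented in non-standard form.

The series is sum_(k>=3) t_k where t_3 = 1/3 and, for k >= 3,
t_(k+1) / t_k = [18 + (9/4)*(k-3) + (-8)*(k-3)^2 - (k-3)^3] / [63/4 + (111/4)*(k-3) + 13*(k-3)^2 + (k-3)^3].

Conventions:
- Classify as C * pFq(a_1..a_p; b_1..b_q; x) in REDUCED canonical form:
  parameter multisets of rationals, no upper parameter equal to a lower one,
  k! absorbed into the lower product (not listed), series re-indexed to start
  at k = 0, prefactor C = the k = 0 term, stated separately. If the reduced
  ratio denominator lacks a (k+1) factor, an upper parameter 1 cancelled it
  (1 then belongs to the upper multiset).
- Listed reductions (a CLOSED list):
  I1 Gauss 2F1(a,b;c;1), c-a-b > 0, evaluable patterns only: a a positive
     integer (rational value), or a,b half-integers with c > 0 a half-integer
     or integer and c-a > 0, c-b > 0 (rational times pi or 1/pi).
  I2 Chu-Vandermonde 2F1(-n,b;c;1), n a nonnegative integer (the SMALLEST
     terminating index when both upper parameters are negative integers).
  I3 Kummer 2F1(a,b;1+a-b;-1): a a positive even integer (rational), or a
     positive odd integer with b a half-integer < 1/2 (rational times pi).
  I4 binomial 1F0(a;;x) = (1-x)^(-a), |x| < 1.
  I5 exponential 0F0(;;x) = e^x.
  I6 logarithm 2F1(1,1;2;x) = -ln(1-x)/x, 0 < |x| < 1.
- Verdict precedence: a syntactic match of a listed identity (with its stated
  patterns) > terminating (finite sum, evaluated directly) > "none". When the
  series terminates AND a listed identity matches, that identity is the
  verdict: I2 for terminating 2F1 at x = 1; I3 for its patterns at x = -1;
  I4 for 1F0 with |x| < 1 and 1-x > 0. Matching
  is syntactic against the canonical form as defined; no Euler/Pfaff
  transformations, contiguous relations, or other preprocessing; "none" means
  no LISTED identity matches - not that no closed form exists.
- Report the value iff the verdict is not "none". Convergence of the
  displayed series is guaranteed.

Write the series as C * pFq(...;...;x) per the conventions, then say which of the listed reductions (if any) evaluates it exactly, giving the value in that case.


Classification (C = 1/3): 2F1 with upper {-3/2, 8}, lower {21/2}, argument x = -1. Verdict: Kummer (I3) matches (x = -1; c = 21/2 equals 1+a-b for upper {-3/2, 8}: listed pattern). Exact value: 4199/5376.

First insight: with t_0 = 1/3, cancel k + 3/2 from the displayed ratio first; then C = 1/3.
Adjacent-term ratio: r(k) = (-1) * (k-3/2) (k+8) / [(k+21/2) (k+1)] ; factor over Q: parameters, x = (-1), and C = 1/3.


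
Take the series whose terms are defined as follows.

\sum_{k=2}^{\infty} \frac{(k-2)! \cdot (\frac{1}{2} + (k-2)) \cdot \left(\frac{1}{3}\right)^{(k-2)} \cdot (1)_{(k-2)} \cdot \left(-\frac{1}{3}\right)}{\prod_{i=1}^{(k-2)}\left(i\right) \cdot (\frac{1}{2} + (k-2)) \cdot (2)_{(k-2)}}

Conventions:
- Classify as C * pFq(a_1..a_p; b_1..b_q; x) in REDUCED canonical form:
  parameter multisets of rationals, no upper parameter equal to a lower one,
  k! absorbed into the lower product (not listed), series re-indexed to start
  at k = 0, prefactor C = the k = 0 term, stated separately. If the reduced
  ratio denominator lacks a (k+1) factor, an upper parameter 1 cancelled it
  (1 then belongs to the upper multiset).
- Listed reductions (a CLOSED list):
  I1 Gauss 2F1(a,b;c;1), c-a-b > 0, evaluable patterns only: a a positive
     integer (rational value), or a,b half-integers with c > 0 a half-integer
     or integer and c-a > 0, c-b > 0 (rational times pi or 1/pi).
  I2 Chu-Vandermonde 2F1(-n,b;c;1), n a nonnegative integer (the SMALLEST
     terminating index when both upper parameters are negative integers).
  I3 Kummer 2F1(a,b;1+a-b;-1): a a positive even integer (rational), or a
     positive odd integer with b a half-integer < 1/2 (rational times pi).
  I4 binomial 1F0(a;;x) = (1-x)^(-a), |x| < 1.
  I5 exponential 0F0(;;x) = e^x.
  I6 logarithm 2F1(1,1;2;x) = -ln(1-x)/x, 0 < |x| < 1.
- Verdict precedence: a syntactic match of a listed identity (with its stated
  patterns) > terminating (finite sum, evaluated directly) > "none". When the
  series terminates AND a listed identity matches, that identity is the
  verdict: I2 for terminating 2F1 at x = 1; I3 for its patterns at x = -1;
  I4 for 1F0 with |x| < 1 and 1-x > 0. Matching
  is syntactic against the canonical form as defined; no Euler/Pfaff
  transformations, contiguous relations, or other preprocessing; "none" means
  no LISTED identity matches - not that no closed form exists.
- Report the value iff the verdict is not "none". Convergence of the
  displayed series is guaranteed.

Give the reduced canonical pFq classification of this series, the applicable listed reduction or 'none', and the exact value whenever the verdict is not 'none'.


At argument \frac{1}{3}: a 2F1 with upper {1, 1}, lower {2}, scaled by C = -\frac{1}{3}. Verdict (x = \frac{1}{3}): logarithm (I6) applies (the logarithm: parameters (1,1;2), x = \frac{1}{3}). Hence: \ln\left(\frac{2}{3}\right).

Structural cue: t_0 = -\frac{1}{3} here, and striking the common factor k + 1/2 reduces the term (C = -1/3).
Step ratio: r(k) = \frac{1}{3} * (k+1) (k+1) / [(k+2) (k+1)] ; factor over Q: parameters, x = \frac{1}{3}, and C = -\frac{1}{3}.


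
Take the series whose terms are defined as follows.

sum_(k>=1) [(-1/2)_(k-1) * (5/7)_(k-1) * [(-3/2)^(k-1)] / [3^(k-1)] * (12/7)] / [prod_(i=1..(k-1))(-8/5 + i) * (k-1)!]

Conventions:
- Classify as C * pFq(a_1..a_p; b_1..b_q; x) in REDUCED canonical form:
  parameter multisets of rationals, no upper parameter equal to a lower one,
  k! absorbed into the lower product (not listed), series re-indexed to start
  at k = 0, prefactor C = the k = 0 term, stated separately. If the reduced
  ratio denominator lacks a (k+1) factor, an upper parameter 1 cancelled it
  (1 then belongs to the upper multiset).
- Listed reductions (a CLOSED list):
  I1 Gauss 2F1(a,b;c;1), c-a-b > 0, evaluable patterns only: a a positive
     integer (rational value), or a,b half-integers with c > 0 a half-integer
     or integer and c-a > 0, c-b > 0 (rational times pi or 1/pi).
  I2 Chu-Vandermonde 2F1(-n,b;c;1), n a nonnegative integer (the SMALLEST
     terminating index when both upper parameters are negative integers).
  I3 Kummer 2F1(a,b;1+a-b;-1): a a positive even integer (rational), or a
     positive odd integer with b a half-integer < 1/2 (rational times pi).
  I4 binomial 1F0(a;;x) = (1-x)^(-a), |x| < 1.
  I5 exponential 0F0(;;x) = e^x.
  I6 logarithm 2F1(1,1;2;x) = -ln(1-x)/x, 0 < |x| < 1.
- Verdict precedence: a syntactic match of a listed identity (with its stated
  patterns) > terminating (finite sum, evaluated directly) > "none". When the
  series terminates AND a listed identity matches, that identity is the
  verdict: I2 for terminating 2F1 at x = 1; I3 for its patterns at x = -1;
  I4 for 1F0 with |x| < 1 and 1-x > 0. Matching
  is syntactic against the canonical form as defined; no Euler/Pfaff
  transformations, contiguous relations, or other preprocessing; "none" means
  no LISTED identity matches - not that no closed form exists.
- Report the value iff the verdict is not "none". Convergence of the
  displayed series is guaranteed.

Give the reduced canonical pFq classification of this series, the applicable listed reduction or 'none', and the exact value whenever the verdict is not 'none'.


Key step: with t_0 = 12/7, the two k-th powers (C = 12/7, x = -1/2) combine into one argument.
Consecutive-term ratio: r(k) = (-1/2) * (k-1/2) (k+5/7) / [(k-3/5) (k+1)] - rational; roots negated = parameters, x = (-1/2), C = 12/7.

x = -1/2 here; the reduced form reads 2F1, upper {-1/2, 5/7}, lower {-3/5}, C = 12/7. Verdict: no listed reduction: x = -1/2 and upper {-1/2, 5/7} fail every I1-I6 pattern.


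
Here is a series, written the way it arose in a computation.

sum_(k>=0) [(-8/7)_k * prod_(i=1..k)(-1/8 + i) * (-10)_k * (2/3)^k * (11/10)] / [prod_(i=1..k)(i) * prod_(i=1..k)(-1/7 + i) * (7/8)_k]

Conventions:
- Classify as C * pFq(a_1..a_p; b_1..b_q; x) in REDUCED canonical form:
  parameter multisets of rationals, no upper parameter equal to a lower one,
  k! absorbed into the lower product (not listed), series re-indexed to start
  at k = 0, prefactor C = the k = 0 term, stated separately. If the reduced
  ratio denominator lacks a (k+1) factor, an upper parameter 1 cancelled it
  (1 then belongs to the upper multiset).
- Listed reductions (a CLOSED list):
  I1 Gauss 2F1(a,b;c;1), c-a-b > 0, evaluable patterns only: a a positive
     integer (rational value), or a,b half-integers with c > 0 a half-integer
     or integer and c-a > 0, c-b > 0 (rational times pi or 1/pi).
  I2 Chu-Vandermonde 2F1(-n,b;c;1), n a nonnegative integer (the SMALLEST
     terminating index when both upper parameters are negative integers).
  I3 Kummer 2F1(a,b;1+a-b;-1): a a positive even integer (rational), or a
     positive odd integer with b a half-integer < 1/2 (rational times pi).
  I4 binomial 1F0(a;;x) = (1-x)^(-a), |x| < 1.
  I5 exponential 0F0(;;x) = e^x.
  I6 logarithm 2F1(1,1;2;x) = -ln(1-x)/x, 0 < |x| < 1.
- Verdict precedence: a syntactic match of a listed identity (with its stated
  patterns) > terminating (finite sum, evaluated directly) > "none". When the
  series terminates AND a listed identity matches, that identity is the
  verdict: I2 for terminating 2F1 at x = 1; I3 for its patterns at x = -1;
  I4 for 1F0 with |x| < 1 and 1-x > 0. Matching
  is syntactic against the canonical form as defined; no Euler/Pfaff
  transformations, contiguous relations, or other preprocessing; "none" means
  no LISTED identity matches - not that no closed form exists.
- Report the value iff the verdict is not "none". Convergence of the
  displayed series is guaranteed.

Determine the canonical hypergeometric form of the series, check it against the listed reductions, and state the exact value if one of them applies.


Classification (C = 11/10): 2F1 with upper {-10, -8/7}, lower {6/7}, argument x = 2/3. Verdict: terminating. (-10)_k vanishes past k = 10, leaving a 11-term sum, computed directly. Value: 141670544407349/11444569534710.

Key observation: x = (2/3) and the lower running product (C = 11/10) is a rising factorial.
Consecutive-term ratio: r(k) = (2/3) * (k-10) (k-8/7) / [(k+6/7) (k+1)] - rational in k, leading ratio (2/3); with t_0 = 11/10, classification follows.


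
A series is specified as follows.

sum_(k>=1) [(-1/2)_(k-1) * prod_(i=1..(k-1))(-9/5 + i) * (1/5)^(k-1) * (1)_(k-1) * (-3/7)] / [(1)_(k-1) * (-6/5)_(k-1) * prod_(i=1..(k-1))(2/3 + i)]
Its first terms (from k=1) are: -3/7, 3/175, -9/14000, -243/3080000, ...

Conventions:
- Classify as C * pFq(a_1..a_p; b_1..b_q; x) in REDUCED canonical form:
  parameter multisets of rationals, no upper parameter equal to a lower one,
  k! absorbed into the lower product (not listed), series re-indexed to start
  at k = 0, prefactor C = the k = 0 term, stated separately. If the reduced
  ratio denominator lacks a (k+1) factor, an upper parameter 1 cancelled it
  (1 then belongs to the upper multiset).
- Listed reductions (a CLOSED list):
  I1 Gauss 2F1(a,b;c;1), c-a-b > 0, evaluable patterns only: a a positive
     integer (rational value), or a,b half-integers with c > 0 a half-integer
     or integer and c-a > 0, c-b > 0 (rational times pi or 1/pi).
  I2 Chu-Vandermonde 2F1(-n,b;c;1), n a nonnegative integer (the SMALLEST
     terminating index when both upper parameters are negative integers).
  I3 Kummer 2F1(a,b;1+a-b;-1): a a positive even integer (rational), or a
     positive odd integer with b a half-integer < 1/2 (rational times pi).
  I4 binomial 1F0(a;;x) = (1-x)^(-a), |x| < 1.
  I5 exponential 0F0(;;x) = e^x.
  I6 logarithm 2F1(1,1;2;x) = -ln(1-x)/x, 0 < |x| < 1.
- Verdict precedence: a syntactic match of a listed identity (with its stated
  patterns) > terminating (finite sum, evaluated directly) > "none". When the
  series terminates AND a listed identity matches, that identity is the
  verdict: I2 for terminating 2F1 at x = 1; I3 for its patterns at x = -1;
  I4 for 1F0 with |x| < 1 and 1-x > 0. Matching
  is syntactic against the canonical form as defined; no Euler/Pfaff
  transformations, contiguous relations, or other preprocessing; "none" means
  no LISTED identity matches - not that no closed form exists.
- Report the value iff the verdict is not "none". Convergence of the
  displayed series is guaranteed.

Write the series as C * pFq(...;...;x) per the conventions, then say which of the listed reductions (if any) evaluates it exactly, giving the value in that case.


Classification (C = -3/7): 3F2 with upper {-4/5, -1/2, 1}, lower {-6/5, 5/3}, argument x = 1/5. Verdict: none (x = 1/5): each listed identity misses the multisets {-4/5, -1/2, 1} ; {-6/5, 5/3}.

Key observation: with t_0 = -3/7, the running product (C = -3/7) telescopes to a rising factorial.
Ratio: r(k) = (1/5) * (k-4/5) (k-1/2) (k+1) / [(k-6/5) (k+5/3) (k+1)] - rational; roots negated = parameters, x = (1/5), C = -3/7.


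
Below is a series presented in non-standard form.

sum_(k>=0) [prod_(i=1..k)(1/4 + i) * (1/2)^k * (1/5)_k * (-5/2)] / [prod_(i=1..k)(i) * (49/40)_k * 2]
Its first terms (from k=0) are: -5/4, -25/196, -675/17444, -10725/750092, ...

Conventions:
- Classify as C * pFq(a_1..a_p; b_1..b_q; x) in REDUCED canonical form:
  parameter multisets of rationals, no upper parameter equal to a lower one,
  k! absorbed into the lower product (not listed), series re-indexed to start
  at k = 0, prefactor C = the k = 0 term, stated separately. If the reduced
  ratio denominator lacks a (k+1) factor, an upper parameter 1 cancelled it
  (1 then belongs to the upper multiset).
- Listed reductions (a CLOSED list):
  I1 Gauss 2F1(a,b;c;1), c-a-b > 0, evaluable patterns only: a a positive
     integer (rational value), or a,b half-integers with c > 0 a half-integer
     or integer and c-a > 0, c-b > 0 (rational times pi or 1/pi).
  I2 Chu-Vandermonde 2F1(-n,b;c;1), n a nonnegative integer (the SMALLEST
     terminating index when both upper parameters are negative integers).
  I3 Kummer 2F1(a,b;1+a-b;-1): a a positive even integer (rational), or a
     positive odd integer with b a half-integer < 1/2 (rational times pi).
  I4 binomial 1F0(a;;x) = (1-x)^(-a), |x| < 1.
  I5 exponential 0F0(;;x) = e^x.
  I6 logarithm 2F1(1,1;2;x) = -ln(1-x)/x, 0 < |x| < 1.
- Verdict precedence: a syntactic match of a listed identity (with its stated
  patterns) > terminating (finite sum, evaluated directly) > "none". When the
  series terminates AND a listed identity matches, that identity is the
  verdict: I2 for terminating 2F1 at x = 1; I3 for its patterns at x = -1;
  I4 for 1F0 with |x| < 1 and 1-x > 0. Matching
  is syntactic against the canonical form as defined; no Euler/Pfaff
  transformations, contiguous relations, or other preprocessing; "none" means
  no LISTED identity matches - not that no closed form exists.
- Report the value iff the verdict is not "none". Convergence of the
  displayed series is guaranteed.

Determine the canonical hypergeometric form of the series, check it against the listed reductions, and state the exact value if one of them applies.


x = 1/2 here; the reduced form reads 2F1, upper {1/5, 5/4}, lower {49/40}, C = -5/4. Verdict: none. A 2F1 with upper {1/5, 5/4} fits none of I1-I6 at x = 1/2; the sum runs forever.

The tell: with t_0 = -5/4, the constant factors (prefactor -5/4) combine into one prefactor.
Adjacent-term ratio: r(k) = (1/2) * (k+1/5) (k+5/4) / [(k+49/40) (k+1)] - rational in k. x = (1/2); t_0 = -5/4; negate the roots.


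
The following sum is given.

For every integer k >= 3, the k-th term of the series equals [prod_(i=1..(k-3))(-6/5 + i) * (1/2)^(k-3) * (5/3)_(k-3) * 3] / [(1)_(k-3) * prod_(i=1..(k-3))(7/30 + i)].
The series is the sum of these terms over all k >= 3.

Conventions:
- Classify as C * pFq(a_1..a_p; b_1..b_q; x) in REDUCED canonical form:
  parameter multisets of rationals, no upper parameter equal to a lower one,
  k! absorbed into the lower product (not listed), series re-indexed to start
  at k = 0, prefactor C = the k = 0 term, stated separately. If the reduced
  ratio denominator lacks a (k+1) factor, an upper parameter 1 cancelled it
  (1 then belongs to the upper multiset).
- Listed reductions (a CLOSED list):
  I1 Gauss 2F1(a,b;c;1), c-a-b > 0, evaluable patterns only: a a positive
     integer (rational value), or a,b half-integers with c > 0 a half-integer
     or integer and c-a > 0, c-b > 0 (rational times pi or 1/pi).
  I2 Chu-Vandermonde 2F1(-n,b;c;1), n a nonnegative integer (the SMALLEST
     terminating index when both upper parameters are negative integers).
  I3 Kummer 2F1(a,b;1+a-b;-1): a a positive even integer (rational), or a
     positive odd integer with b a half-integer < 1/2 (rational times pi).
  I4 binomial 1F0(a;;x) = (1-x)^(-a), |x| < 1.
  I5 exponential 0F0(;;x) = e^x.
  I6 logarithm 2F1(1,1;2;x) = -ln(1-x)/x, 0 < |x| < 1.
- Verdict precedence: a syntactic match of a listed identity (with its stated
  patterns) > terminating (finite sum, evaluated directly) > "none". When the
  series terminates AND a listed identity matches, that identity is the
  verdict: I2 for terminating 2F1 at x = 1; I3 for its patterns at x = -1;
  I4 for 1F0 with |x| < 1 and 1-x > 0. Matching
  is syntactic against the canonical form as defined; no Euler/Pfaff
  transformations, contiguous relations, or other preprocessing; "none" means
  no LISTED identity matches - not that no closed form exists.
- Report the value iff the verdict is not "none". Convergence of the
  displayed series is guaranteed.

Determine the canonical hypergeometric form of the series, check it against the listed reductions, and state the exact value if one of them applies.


With C = 3: the canonical form is 2F1(-1/5, 5/3; 37/30; 1/2). Verdict: none. Every listed pattern misses the 2F1 form at 1/2, upper {-1/5, 5/3}.

First insight: from the first term 3: (1)_k (prefactor 3) is k! itself.
Consecutive-term ratio: r(k) = (1/2) * (k-1/5) (k+5/3) / [(k+37/30) (k+1)] - rational in k. x = (1/2); t_0 = 3; negate the roots.


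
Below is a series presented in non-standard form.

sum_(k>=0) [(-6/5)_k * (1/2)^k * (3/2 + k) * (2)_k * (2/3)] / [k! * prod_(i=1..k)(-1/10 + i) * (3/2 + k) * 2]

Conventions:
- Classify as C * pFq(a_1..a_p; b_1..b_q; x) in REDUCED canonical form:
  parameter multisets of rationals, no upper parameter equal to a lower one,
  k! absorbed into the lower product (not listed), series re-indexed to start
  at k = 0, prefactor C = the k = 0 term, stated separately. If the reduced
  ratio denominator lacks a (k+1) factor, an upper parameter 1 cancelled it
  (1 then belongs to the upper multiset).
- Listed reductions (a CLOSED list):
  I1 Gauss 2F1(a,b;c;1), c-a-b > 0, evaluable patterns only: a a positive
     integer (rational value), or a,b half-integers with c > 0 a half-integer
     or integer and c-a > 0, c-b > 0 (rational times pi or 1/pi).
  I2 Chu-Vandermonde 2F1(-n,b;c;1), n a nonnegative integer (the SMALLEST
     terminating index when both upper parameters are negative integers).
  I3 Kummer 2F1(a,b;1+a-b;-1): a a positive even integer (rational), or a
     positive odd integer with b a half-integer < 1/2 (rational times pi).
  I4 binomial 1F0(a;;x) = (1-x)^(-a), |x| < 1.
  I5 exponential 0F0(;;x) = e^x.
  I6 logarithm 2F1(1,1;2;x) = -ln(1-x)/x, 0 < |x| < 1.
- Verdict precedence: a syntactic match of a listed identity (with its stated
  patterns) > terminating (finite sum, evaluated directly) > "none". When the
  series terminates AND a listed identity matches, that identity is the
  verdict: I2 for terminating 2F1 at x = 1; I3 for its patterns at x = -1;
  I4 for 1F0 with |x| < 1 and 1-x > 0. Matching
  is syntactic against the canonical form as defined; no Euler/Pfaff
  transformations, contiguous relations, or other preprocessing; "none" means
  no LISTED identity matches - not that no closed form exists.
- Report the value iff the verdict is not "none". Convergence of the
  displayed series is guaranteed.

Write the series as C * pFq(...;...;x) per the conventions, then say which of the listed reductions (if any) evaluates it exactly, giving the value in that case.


Classification (C = 1/3): 2F1 with upper {-6/5, 2}, lower {9/10}, argument x = 1/2. Verdict: none. No listed pattern accepts 2F1(-6/5, 2; 9/10; 1/2).

Key observation: x = (1/2) and the factor k + 3/2 cancels (top and bottom), leaving prefactor 1/3.
Step ratio: r(k) = (1/2) * (k-6/5) (k+2) / [(k+9/10) (k+1)] - rational in k, leading ratio (1/2); with t_0 = 1/3, classification follows.


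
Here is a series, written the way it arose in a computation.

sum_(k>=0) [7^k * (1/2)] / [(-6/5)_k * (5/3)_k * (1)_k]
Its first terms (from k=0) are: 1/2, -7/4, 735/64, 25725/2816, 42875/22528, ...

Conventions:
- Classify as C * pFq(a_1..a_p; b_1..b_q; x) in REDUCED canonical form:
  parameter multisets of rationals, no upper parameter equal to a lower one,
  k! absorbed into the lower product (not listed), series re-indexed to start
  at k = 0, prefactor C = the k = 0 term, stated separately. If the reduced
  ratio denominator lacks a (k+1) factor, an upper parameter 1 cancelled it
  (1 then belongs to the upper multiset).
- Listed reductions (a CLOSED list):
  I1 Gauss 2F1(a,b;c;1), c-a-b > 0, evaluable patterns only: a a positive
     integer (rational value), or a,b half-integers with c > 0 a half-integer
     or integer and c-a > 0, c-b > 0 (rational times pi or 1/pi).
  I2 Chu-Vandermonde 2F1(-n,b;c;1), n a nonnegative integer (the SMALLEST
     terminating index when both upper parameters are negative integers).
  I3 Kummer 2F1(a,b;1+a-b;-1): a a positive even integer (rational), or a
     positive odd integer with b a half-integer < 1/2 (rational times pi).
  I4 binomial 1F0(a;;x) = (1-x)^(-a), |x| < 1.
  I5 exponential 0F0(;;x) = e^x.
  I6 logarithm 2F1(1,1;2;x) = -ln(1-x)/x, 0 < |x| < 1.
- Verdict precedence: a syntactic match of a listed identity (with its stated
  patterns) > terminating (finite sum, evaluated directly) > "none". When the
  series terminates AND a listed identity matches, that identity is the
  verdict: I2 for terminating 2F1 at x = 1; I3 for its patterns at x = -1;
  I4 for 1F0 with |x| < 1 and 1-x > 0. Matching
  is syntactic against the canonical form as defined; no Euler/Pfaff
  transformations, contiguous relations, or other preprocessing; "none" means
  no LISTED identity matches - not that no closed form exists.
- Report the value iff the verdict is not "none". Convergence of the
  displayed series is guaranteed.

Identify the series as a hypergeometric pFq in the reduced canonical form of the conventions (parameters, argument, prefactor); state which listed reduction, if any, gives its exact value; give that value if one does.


Key step: t_0 = 1/2 here, and (1)_k (prefactor 1/2) is k! itself.
Step ratio: r(k) = 7 * 1 / [(k-6/5) (k+5/3) (k+1)] - poly over poly, x = 7 from leading terms; C = 1/2 at k = 0.

x = 7 here; the reduced form reads 0F2, upper {-}, lower {-6/5, 5/3}, C = 1/2. Verdict: none - this 0F2 at x = 7 matches no listed pattern, and upper {-} holds no stopper.


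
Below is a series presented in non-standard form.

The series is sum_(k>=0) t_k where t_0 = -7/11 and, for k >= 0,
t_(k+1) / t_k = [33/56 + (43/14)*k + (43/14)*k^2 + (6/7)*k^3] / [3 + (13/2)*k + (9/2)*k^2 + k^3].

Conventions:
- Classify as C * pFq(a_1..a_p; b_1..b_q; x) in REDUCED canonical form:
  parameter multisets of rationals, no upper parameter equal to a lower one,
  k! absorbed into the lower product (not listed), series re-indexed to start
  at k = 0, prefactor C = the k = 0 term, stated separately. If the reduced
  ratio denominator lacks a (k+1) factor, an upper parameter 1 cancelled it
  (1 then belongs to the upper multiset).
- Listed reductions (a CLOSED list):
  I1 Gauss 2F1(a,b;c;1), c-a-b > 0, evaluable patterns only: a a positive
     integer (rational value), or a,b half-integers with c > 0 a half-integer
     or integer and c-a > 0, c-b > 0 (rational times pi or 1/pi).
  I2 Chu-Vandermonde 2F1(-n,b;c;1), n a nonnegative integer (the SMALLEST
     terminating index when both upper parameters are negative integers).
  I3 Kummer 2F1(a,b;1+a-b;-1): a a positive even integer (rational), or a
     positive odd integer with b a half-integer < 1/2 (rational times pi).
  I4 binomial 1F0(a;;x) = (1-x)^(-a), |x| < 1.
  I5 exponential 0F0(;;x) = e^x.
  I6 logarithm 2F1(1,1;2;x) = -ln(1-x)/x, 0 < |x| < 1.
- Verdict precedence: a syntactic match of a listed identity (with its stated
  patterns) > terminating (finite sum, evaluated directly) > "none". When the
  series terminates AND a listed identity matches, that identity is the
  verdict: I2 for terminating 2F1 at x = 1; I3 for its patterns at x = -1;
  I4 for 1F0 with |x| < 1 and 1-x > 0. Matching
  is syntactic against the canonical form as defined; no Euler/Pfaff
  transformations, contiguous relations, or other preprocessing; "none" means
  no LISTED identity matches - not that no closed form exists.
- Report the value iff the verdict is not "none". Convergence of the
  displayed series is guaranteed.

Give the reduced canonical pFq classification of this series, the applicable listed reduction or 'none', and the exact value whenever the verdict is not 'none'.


At argument 6/7: a 2F1 with upper {1/4, 11/6}, lower {2}, scaled by C = -7/11. Verdict: none - at argument 6/7 the multisets {1/4, 11/6} ; {2} match no listed identity.

Key observation: from the first term -7/11: roots of the ratio polynomials (C = -7/11) are the negated parameters.
Adjacent-term ratio: r(k) = (6/7) * (k+1/4) (k+11/6) / [(k+2) (k+1)] - poly over poly, x = (6/7) from leading terms; C = -7/11 at k = 0.


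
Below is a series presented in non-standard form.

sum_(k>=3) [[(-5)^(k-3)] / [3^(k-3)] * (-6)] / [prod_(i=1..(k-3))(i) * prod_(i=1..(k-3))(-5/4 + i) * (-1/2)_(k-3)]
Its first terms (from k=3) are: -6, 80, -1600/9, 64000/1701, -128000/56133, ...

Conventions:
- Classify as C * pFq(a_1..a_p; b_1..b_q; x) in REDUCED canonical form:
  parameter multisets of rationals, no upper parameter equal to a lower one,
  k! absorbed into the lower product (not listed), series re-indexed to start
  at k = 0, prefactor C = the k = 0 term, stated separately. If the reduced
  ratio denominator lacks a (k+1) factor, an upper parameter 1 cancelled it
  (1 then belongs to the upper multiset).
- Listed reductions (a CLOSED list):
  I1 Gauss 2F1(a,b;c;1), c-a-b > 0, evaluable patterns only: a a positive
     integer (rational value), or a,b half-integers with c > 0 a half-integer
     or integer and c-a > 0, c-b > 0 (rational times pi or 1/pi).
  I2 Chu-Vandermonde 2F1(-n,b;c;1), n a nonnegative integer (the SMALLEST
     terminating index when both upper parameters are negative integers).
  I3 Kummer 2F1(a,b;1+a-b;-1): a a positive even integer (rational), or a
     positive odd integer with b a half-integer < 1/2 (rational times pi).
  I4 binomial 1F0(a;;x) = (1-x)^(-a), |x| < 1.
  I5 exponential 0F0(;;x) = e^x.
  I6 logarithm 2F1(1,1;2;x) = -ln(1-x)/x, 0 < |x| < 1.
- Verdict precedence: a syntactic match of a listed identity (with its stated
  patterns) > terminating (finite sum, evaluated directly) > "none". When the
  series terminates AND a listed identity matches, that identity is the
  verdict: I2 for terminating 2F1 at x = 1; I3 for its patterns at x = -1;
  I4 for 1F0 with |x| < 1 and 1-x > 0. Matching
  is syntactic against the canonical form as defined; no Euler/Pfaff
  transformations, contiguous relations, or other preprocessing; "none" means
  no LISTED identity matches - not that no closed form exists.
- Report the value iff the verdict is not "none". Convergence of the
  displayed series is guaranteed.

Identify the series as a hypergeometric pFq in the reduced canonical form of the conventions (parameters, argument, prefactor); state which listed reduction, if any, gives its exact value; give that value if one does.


Canonical form: C = -6 times 0F2 with upper {-}, lower {-1/2, -1/4}, x = -5/3. Verdict: none (x = -5/3): each listed identity misses the multisets {-} ; {-1/2, -1/4}.

The tell: t_0 being -6, the product of the first k integers (C = -6) is k!.
Term ratio: r(k) = (-5/3) * 1 / [(k-1/2) (k-1/4) (k+1)] ; factor over Q: parameters, x = (-5/3), and C = -6.
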